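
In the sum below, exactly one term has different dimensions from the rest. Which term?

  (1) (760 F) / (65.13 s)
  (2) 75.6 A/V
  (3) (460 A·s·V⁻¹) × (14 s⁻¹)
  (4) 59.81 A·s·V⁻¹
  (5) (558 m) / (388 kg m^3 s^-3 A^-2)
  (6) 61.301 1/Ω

(4)

Expand each in SI base units:
  (1) [kg⁻¹·m⁻²·s⁴·A²] / [s] = kg⁻¹·m⁻²·s³·A²
  (2) A·V⁻¹ = A·(J·C⁻¹)⁻¹ = kg⁻¹·m⁻²·s³·A²
  (3) [kg⁻¹·m⁻²·s⁴·A²] · [s⁻¹] = kg⁻¹·m⁻²·s³·A²
  (4) A·s·V⁻¹ = A·s·(J·C⁻¹)⁻¹ = kg⁻¹·m⁻²·s⁴·A²
  (5) [m] / [kg·m³·s⁻³·A⁻²] = kg⁻¹·m⁻²·s³·A²
  (6) Ω⁻¹ = (V·A⁻¹)⁻¹ = kg⁻¹·m⁻²·s³·A²
All reduce to kg⁻¹·m⁻²·s³·A² except (4), which is kg⁻¹·m⁻²·s⁴·A².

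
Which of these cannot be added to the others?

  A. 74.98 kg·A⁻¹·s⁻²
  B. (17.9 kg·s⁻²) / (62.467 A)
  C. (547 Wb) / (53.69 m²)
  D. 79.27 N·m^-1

D.

Reduce each to base SI dimensions:
  A. kg·s⁻²·A⁻¹
  B. [kg·s⁻²] / [A] = kg·s⁻²·A⁻¹
  C. [kg·m²·s⁻²·A⁻¹] / [m²] = kg·s⁻²·A⁻¹
  D. N·m⁻¹ = kg·m·s⁻²·m⁻¹ = kg·s⁻²
All reduce to kg·s⁻²·A⁻¹ except D., which is kg·s⁻².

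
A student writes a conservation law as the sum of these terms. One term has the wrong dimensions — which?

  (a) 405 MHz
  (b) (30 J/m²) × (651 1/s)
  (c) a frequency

(b)

Expand each in SI base units:
  (a) Hz = s⁻¹
  (b) [kg·s⁻²] · [s⁻¹] = kg·s⁻³
  (c) [frequency] = s⁻¹
All reduce to s⁻¹ except (b), which is kg·s⁻³.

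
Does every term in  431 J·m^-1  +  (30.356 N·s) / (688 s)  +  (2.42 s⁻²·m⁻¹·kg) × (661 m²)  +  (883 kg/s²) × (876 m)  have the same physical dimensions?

Yes

Dimensions:
  431 J·m^-1:  J·m⁻¹ = N·m·m⁻¹ = kg·m·s⁻²
  (30.356 N·s) / (688 s):  [kg·m·s⁻¹] / [s] = kg·m·s⁻²
  (2.42 s⁻²·m⁻¹·kg) × (661 m²):  [kg·m⁻¹·s⁻²] · [m²] = kg·m·s⁻²
  (883 kg/s²) × (876 m):  [kg·s⁻²] · [m] = kg·m·s⁻²
Every term reduces to kg·m·s⁻².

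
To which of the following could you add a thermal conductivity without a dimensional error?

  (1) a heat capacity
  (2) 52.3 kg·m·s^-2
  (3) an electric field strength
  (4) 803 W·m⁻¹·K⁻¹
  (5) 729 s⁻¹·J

(4)

Reference: [thermal conductivity] = kg·m·s⁻³·K⁻¹.
Each option:
  (1) [heat capacity] = kg·m²·s⁻²·K⁻¹
  (2) kg·m·s⁻²
  (3) [electric field strength] = kg·m·s⁻³·A⁻¹
  (4) W·m⁻¹·K⁻¹ = J·s⁻¹·m⁻¹·K⁻¹ = kg·m·s⁻³·K⁻¹  ← same
  (5) J·s⁻¹ = N·m·s⁻¹ = kg·m²·s⁻³
Only (4) matches kg·m·s⁻³·K⁻¹.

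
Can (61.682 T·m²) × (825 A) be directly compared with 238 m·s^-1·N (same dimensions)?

No

Reduce each to base SI dimensions:
  (61.682 T·m²) × (825 A):  [kg·m²·s⁻²·A⁻¹] · [A] = kg·m²·s⁻²
  238 m·s^-1·N:  N·m·s⁻¹ = kg·m·s⁻²·m·s⁻¹ = kg·m²·s⁻³
kg·m²·s⁻² ≠ kg·m²·s⁻³, so they cannot be added.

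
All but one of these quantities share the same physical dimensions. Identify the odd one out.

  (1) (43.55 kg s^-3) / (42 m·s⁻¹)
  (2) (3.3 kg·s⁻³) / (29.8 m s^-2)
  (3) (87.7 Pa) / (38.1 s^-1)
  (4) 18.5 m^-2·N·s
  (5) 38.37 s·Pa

Reduce each to base SI dimensions:
  (1) [kg·s⁻³] / [m·s⁻¹] = kg·m⁻¹·s⁻²
  (2) [kg·s⁻³] / [m·s⁻²] = kg·m⁻¹·s⁻¹
  (3) [kg·m⁻¹·s⁻²] / [s⁻¹] = kg·m⁻¹·s⁻¹
  (4) N·s·m⁻² = kg·m·s⁻²·s·m⁻² = kg·m⁻¹·s⁻¹
  (5) Pa·s = N·m⁻²·s = kg·m⁻¹·s⁻¹
All reduce to kg·m⁻¹·s⁻¹ except (1), which is kg·m⁻¹·s⁻².

(1)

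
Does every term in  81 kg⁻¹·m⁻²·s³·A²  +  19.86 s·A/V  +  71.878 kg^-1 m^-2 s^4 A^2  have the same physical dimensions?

Work out the base dimensions of each:
  81 kg⁻¹·m⁻²·s³·A²:  kg⁻¹·m⁻²·s³·A²
  19.86 s·A/V:  A·s·V⁻¹ = A·s·(J·C⁻¹)⁻¹ = kg⁻¹·m⁻²·s⁴·A²
  71.878 kg^-1 m^-2 s^4 A^2:  kg⁻¹·m⁻²·s⁴·A²
The terms do not share a single dimension (kg⁻¹·m⁻²·s³·A² vs kg⁻¹·m⁻²·s⁴·A²).

No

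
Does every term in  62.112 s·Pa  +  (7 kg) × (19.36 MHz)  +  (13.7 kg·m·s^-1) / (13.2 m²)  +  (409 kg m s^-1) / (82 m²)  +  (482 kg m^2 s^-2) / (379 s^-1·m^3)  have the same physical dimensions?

Reduce each to base SI dimensions:
  62.112 s·Pa:  Pa·s = N·m⁻²·s = kg·m⁻¹·s⁻¹
  (7 kg) × (19.36 MHz):  [kg] · [s⁻¹] = kg·s⁻¹
  (13.7 kg·m·s^-1) / (13.2 m²):  [kg·m·s⁻¹] / [m²] = kg·m⁻¹·s⁻¹
  (409 kg m s^-1) / (82 m²):  [kg·m·s⁻¹] / [m²] = kg·m⁻¹·s⁻¹
  (482 kg m^2 s^-2) / (379 s^-1·m^3):  [kg·m²·s⁻²] / [m³·s⁻¹] = kg·m⁻¹·s⁻¹
The terms do not share a single dimension (kg·m⁻¹·s⁻¹ vs kg·s⁻¹).

No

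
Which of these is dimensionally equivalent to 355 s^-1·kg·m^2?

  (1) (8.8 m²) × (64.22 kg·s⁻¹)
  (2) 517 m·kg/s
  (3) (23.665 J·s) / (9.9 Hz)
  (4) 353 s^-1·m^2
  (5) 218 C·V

(1)

Reference: kg·m²·s⁻¹.
Each option:
  (1) [m²] · [kg·s⁻¹] = kg·m²·s⁻¹  ← same
  (2) kg·m·s⁻¹
  (3) [kg·m²·s⁻¹] / [s⁻¹] = kg·m²
  (4) m²·s⁻¹
  (5) C·V = s·A·J·C⁻¹ = kg·m²·s⁻²
Only (1) matches kg·m²·s⁻¹.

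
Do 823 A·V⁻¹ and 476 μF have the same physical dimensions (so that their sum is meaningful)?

No

Reduce each to base SI dimensions:
  823 A·V⁻¹:  A·V⁻¹ = A·(J·C⁻¹)⁻¹ = kg⁻¹·m⁻²·s³·A²
  476 μF:  F = C·V⁻¹ = kg⁻¹·m⁻²·s⁴·A²
kg⁻¹·m⁻²·s³·A² ≠ kg⁻¹·m⁻²·s⁴·A², so they cannot be added.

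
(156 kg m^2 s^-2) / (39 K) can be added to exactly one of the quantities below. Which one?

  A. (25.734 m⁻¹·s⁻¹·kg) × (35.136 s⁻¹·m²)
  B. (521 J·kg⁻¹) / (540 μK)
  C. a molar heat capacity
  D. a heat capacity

Reference: [kg·m²·s⁻²] / [K] = kg·m²·s⁻²·K⁻¹.
Each option:
  A. [kg·m⁻¹·s⁻¹] · [m²·s⁻¹] = kg·m·s⁻²
  B. [m²·s⁻²] / [K] = m²·s⁻²·K⁻¹
  C. [molar heat capacity] = kg·m²·s⁻²·K⁻¹·mol⁻¹
  D. [heat capacity] = kg·m²·s⁻²·K⁻¹  ← same
Only D. matches kg·m²·s⁻²·K⁻¹.

D.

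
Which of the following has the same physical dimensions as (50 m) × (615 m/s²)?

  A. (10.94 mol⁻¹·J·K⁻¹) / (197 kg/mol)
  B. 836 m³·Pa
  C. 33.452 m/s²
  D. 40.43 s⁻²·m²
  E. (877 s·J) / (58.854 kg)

Reference: [m] · [m·s⁻²] = m²·s⁻².
Each option:
  A. [kg·m²·s⁻²·K⁻¹·mol⁻¹] / [kg·mol⁻¹] = m²·s⁻²·K⁻¹
  B. Pa·m³ = N·m⁻²·m³ = kg·m²·s⁻²
  C. m·s⁻²
  D. m²·s⁻²  ← same
  E. [kg·m²·s⁻¹] / [kg] = m²·s⁻¹
Only D. matches m²·s⁻².

D.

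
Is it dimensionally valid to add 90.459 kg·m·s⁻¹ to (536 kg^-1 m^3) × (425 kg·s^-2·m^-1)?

Dimensions:
  90.459 kg·m·s⁻¹:  kg·m·s⁻¹
  (536 kg^-1 m^3) × (425 kg·s^-2·m^-1):  [kg⁻¹·m³] · [kg·m⁻¹·s⁻²] = m²·s⁻²
kg·m·s⁻¹ ≠ m²·s⁻², so they cannot be added.

No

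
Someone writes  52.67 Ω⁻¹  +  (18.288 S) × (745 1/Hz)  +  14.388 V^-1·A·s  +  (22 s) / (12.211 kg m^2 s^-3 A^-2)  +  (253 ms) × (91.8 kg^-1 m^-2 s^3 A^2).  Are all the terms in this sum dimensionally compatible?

No

Work out the base dimensions of each:
  52.67 Ω⁻¹:  Ω⁻¹ = (V·A⁻¹)⁻¹ = kg⁻¹·m⁻²·s³·A²
  (18.288 S) × (745 1/Hz):  [kg⁻¹·m⁻²·s³·A²] · [s] = kg⁻¹·m⁻²·s⁴·A²
  14.388 V^-1·A·s:  A·s·V⁻¹ = A·s·(J·C⁻¹)⁻¹ = kg⁻¹·m⁻²·s⁴·A²
  (22 s) / (12.211 kg m^2 s^-3 A^-2):  [s] / [kg·m²·s⁻³·A⁻²] = kg⁻¹·m⁻²·s⁴·A²
  (253 ms) × (91.8 kg^-1 m^-2 s^3 A^2):  [s] · [kg⁻¹·m⁻²·s³·A²] = kg⁻¹·m⁻²·s⁴·A²
The terms do not share a single dimension (kg⁻¹·m⁻²·s³·A² vs kg⁻¹·m⁻²·s⁴·A²).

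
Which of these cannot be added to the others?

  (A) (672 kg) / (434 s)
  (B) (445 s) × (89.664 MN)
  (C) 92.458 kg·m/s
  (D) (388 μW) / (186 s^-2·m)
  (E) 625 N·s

(A)

In SI base units:
  (A) [kg] / [s] = kg·s⁻¹
  (B) [s] · [kg·m·s⁻²] = kg·m·s⁻¹
  (C) kg·m·s⁻¹
  (D) [kg·m²·s⁻³] / [m·s⁻²] = kg·m·s⁻¹
  (E) N·s = kg·m·s⁻²·s = kg·m·s⁻¹
All reduce to kg·m·s⁻¹ except (A), which is kg·s⁻¹.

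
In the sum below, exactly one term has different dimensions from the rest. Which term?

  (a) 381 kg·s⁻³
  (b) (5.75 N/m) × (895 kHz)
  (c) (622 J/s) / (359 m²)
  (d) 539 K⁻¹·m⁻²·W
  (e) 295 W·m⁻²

Work out the base dimensions of each:
  (a) kg·s⁻³
  (b) [kg·s⁻²] · [s⁻¹] = kg·s⁻³
  (c) [kg·m²·s⁻³] / [m²] = kg·s⁻³
  (d) W·m⁻²·K⁻¹ = J·s⁻¹·m⁻²·K⁻¹ = kg·s⁻³·K⁻¹
  (e) W·m⁻² = J·s⁻¹·m⁻² = kg·s⁻³
All reduce to kg·s⁻³ except (d), which is kg·s⁻³·K⁻¹.

(d)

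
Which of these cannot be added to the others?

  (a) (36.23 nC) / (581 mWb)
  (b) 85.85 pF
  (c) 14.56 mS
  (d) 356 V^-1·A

(b)

Expand each in SI base units:
  (a) [s·A] / [kg·m²·s⁻²·A⁻¹] = kg⁻¹·m⁻²·s³·A²
  (b) F = C·V⁻¹ = kg⁻¹·m⁻²·s⁴·A²
  (c) S = Ω⁻¹ = kg⁻¹·m⁻²·s³·A²
  (d) A·V⁻¹ = A·(J·C⁻¹)⁻¹ = kg⁻¹·m⁻²·s³·A²
All reduce to kg⁻¹·m⁻²·s³·A² except (b), which is kg⁻¹·m⁻²·s⁴·A².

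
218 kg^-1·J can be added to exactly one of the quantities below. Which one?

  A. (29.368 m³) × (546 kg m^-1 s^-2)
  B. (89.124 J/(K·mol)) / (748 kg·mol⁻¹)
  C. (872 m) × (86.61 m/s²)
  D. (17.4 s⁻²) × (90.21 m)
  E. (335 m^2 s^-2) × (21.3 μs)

C.

Reference: J·kg⁻¹ = N·m·kg⁻¹ = m²·s⁻².
Each option:
  A. [m³] · [kg·m⁻¹·s⁻²] = kg·m²·s⁻²
  B. [kg·m²·s⁻²·K⁻¹·mol⁻¹] / [kg·mol⁻¹] = m²·s⁻²·K⁻¹
  C. [m] · [m·s⁻²] = m²·s⁻²  ← same
  D. [s⁻²] · [m] = m·s⁻²
  E. [m²·s⁻²] · [s] = m²·s⁻¹
Only C. matches m²·s⁻².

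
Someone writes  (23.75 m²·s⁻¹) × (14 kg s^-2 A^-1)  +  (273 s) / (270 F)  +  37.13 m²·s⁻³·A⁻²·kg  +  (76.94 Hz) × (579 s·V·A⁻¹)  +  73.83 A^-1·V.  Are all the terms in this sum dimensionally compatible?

Work out the base dimensions of each:
  (23.75 m²·s⁻¹) × (14 kg s^-2 A^-1):  [m²·s⁻¹] · [kg·s⁻²·A⁻¹] = kg·m²·s⁻³·A⁻¹
  (273 s) / (270 F):  [s] / [kg⁻¹·m⁻²·s⁴·A²] = kg·m²·s⁻³·A⁻²
  37.13 m²·s⁻³·A⁻²·kg:  kg·m²·s⁻³·A⁻²
  (76.94 Hz) × (579 s·V·A⁻¹):  [s⁻¹] · [kg·m²·s⁻²·A⁻²] = kg·m²·s⁻³·A⁻²
  73.83 A^-1·V:  V·A⁻¹ = J·C⁻¹·A⁻¹ = kg·m²·s⁻³·A⁻²
The terms do not share a single dimension (kg·m²·s⁻³·A⁻² vs kg·m²·s⁻³·A⁻¹).

No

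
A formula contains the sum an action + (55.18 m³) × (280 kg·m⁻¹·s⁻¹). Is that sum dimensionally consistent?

Work out the base dimensions of each:
  an action:  [action] = kg·m²·s⁻¹
  (55.18 m³) × (280 kg·m⁻¹·s⁻¹):  [m³] · [kg·m⁻¹·s⁻¹] = kg·m²·s⁻¹
Both are kg·m²·s⁻¹, so they have the same dimensions and can be added.

Yes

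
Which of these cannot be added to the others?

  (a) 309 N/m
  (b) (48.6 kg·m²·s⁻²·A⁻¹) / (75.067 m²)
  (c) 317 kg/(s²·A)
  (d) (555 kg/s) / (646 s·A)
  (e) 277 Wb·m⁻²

(a)

Dimensions:
  (a) N·m⁻¹ = kg·m·s⁻²·m⁻¹ = kg·s⁻²
  (b) [kg·m²·s⁻²·A⁻¹] / [m²] = kg·s⁻²·A⁻¹
  (c) kg·s⁻²·A⁻¹
  (d) [kg·s⁻¹] / [s·A] = kg·s⁻²·A⁻¹
  (e) Wb·m⁻² = V·s·m⁻² = kg·s⁻²·A⁻¹
All reduce to kg·s⁻²·A⁻¹ except (a), which is kg·s⁻².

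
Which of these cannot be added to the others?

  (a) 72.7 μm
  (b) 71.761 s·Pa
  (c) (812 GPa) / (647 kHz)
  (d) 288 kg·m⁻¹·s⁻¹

(a)

Reduce each to base SI dimensions:
  (a) m
  (b) Pa·s = N·m⁻²·s = kg·m⁻¹·s⁻¹
  (c) [kg·m⁻¹·s⁻²] / [s⁻¹] = kg·m⁻¹·s⁻¹
  (d) kg·m⁻¹·s⁻¹
All reduce to kg·m⁻¹·s⁻¹ except (a), which is m.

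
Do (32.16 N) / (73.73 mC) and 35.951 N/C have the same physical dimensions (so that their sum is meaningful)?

Yes

Dimensions:
  (32.16 N) / (73.73 mC):  [kg·m·s⁻²] / [s·A] = kg·m·s⁻³·A⁻¹
  35.951 N/C:  N·C⁻¹ = kg·m·s⁻²·(s·A)⁻¹ = kg·m·s⁻³·A⁻¹
Both are kg·m·s⁻³·A⁻¹, so they have the same dimensions and can be added.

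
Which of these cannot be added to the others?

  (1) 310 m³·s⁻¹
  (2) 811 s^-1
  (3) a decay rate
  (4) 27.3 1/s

(1)

In SI base units:
  (1) m³·s⁻¹
  (2) s⁻¹
  (3) [decay rate] = s⁻¹
  (4) s⁻¹
All reduce to s⁻¹ except (1), which is m³·s⁻¹.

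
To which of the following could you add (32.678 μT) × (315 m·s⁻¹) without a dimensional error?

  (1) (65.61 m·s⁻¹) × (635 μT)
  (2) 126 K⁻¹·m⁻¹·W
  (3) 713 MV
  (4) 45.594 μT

(1)

Reference: [kg·s⁻²·A⁻¹] · [m·s⁻¹] = kg·m·s⁻³·A⁻¹.
Each option:
  (1) [m·s⁻¹] · [kg·s⁻²·A⁻¹] = kg·m·s⁻³·A⁻¹  ← same
  (2) W·m⁻¹·K⁻¹ = J·s⁻¹·m⁻¹·K⁻¹ = kg·m·s⁻³·K⁻¹
  (3) V = J·C⁻¹ = kg·m²·s⁻³·A⁻¹
  (4) T = Wb·m⁻² = kg·s⁻²·A⁻¹
Only (1) matches kg·m·s⁻³·A⁻¹.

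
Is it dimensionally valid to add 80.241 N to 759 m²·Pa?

Yes

Work out the base dimensions of each:
  80.241 N:  N = kg·m·s⁻²
  759 m²·Pa:  Pa·m² = N·m⁻²·m² = kg·m·s⁻²
Both are kg·m·s⁻², so they have the same dimensions and can be added.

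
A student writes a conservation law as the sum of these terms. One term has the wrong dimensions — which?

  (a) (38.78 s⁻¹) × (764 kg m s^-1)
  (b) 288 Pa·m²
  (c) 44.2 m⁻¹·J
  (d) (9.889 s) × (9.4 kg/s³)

(d)

Work out the base dimensions of each:
  (a) [s⁻¹] · [kg·m·s⁻¹] = kg·m·s⁻²
  (b) Pa·m² = N·m⁻²·m² = kg·m·s⁻²
  (c) J·m⁻¹ = N·m·m⁻¹ = kg·m·s⁻²
  (d) [s] · [kg·s⁻³] = kg·s⁻²
All reduce to kg·m·s⁻² except (d), which is kg·s⁻².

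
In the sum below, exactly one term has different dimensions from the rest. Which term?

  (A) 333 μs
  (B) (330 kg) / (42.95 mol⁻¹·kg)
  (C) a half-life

Work out the base dimensions of each:
  (A) s
  (B) [kg] / [kg·mol⁻¹] = mol
  (C) [half-life] = s
All reduce to s except (B), which is mol.

(B)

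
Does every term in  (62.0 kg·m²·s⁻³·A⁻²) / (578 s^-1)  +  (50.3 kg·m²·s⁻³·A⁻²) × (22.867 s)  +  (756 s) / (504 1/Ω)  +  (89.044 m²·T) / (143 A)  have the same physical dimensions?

Reduce each to base SI dimensions:
  (62.0 kg·m²·s⁻³·A⁻²) / (578 s^-1):  [kg·m²·s⁻³·A⁻²] / [s⁻¹] = kg·m²·s⁻²·A⁻²
  (50.3 kg·m²·s⁻³·A⁻²) × (22.867 s):  [kg·m²·s⁻³·A⁻²] · [s] = kg·m²·s⁻²·A⁻²
  (756 s) / (504 1/Ω):  [s] / [kg⁻¹·m⁻²·s³·A²] = kg·m²·s⁻²·A⁻²
  (89.044 m²·T) / (143 A):  [kg·m²·s⁻²·A⁻¹] / [A] = kg·m²·s⁻²·A⁻²
Every term reduces to kg·m²·s⁻²·A⁻².

Yes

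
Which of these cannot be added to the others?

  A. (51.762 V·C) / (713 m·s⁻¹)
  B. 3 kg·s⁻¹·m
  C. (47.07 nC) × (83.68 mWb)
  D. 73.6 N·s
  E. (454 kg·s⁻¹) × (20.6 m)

C.

Expand each in SI base units:
  A. [kg·m²·s⁻²] / [m·s⁻¹] = kg·m·s⁻¹
  B. kg·m·s⁻¹
  C. [s·A] · [kg·m²·s⁻²·A⁻¹] = kg·m²·s⁻¹
  D. N·s = kg·m·s⁻²·s = kg·m·s⁻¹
  E. [kg·s⁻¹] · [m] = kg·m·s⁻¹
All reduce to kg·m·s⁻¹ except C., which is kg·m²·s⁻¹.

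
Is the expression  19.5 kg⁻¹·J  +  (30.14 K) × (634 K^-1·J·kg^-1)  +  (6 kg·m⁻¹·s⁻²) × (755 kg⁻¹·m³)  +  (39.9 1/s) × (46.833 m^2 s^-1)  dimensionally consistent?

Work out the base dimensions of each:
  19.5 kg⁻¹·J:  J·kg⁻¹ = N·m·kg⁻¹ = m²·s⁻²
  (30.14 K) × (634 K^-1·J·kg^-1):  [K] · [m²·s⁻²·K⁻¹] = m²·s⁻²
  (6 kg·m⁻¹·s⁻²) × (755 kg⁻¹·m³):  [kg·m⁻¹·s⁻²] · [kg⁻¹·m³] = m²·s⁻²
  (39.9 1/s) × (46.833 m^2 s^-1):  [s⁻¹] · [m²·s⁻¹] = m²·s⁻²
Every term reduces to m²·s⁻².

Yes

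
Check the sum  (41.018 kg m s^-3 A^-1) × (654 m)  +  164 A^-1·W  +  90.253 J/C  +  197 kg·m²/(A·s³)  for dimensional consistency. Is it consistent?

Yes

Work out the base dimensions of each:
  (41.018 kg m s^-3 A^-1) × (654 m):  [kg·m·s⁻³·A⁻¹] · [m] = kg·m²·s⁻³·A⁻¹
  164 A^-1·W:  W·A⁻¹ = J·s⁻¹·A⁻¹ = kg·m²·s⁻³·A⁻¹
  90.253 J/C:  J·C⁻¹ = N·m·(s·A)⁻¹ = kg·m²·s⁻³·A⁻¹
  197 kg·m²/(A·s³):  kg·m²·s⁻³·A⁻¹
Every term reduces to kg·m²·s⁻³·A⁻¹.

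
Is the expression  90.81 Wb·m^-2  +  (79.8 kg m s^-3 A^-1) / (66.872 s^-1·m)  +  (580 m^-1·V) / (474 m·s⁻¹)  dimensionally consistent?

Yes

Work out the base dimensions of each:
  90.81 Wb·m^-2:  Wb·m⁻² = V·s·m⁻² = kg·s⁻²·A⁻¹
  (79.8 kg m s^-3 A^-1) / (66.872 s^-1·m):  [kg·m·s⁻³·A⁻¹] / [m·s⁻¹] = kg·s⁻²·A⁻¹
  (580 m^-1·V) / (474 m·s⁻¹):  [kg·m·s⁻³·A⁻¹] / [m·s⁻¹] = kg·s⁻²·A⁻¹
Every term reduces to kg·s⁻²·A⁻¹.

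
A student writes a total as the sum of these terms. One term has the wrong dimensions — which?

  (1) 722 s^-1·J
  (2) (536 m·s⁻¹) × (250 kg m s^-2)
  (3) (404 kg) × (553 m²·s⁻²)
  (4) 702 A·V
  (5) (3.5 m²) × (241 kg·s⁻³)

(3)

In SI base units:
  (1) J·s⁻¹ = N·m·s⁻¹ = kg·m²·s⁻³
  (2) [m·s⁻¹] · [kg·m·s⁻²] = kg·m²·s⁻³
  (3) [kg] · [m²·s⁻²] = kg·m²·s⁻²
  (4) V·A = J·C⁻¹·A = kg·m²·s⁻³
  (5) [m²] · [kg·s⁻³] = kg·m²·s⁻³
All reduce to kg·m²·s⁻³ except (3), which is kg·m²·s⁻².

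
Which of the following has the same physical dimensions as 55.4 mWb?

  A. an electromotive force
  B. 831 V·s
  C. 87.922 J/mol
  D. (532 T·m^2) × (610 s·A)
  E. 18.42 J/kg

B.

Reference: Wb = V·s = kg·m²·s⁻²·A⁻¹.
Each option:
  A. [electromotive force] = kg·m²·s⁻³·A⁻¹
  B. V·s = J·C⁻¹·s = kg·m²·s⁻²·A⁻¹  ← same
  C. J·mol⁻¹ = N·m·mol⁻¹ = kg·m²·s⁻²·mol⁻¹
  D. [kg·m²·s⁻²·A⁻¹] · [s·A] = kg·m²·s⁻¹
  E. J·kg⁻¹ = N·m·kg⁻¹ = m²·s⁻²
Only B. matches kg·m²·s⁻²·A⁻¹.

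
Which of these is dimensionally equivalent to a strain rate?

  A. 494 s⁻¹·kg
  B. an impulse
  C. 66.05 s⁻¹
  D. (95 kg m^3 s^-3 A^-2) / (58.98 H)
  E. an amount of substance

Reference: [strain rate] = s⁻¹.
Each option:
  A. kg·s⁻¹
  B. [impulse] = kg·m·s⁻¹
  C. s⁻¹  ← same
  D. [kg·m³·s⁻³·A⁻²] / [kg·m²·s⁻²·A⁻²] = m·s⁻¹
  E. [amount of substance] = mol
Only C. matches s⁻¹.

C.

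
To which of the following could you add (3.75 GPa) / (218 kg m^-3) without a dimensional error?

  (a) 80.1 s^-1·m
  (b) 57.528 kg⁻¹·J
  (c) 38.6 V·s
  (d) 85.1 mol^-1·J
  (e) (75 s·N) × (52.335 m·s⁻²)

Reference: [kg·m⁻¹·s⁻²] / [kg·m⁻³] = m²·s⁻².
Each option:
  (a) m·s⁻¹
  (b) J·kg⁻¹ = N·m·kg⁻¹ = m²·s⁻²  ← same
  (c) V·s = J·C⁻¹·s = kg·m²·s⁻²·A⁻¹
  (d) J·mol⁻¹ = N·m·mol⁻¹ = kg·m²·s⁻²·mol⁻¹
  (e) [kg·m·s⁻¹] · [m·s⁻²] = kg·m²·s⁻³
Only (b) matches m²·s⁻².

(b)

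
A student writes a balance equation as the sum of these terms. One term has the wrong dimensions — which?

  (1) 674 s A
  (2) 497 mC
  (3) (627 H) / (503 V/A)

Work out the base dimensions of each:
  (1) s·A
  (2) C = s·A
  (3) [kg·m²·s⁻²·A⁻²] / [kg·m²·s⁻³·A⁻²] = s
All reduce to s·A except (3), which is s.

(3)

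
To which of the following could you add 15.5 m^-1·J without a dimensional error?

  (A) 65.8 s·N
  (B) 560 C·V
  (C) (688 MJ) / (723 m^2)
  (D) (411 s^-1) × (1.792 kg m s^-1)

Reference: J·m⁻¹ = N·m·m⁻¹ = kg·m·s⁻².
Each option:
  (A) N·s = kg·m·s⁻²·s = kg·m·s⁻¹
  (B) C·V = s·A·J·C⁻¹ = kg·m²·s⁻²
  (C) [kg·m²·s⁻²] / [m²] = kg·s⁻²
  (D) [s⁻¹] · [kg·m·s⁻¹] = kg·m·s⁻²  ← same
Only (D) matches kg·m·s⁻².

(D)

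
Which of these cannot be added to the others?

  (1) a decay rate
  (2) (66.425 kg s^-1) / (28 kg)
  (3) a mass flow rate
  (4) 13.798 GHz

Reduce each to base SI dimensions:
  (1) [decay rate] = s⁻¹
  (2) [kg·s⁻¹] / [kg] = s⁻¹
  (3) [mass flow rate] = kg·s⁻¹
  (4) Hz = s⁻¹
All reduce to s⁻¹ except (3), which is kg·s⁻¹.

(3)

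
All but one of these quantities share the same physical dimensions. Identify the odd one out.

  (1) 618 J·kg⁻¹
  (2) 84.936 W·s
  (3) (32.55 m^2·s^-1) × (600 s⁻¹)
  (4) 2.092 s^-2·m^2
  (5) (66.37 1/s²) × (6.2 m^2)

(2)

Reduce each to base SI dimensions:
  (1) J·kg⁻¹ = N·m·kg⁻¹ = m²·s⁻²
  (2) W·s = J·s⁻¹·s = kg·m²·s⁻²
  (3) [m²·s⁻¹] · [s⁻¹] = m²·s⁻²
  (4) m²·s⁻²
  (5) [s⁻²] · [m²] = m²·s⁻²
All reduce to m²·s⁻² except (2), which is kg·m²·s⁻².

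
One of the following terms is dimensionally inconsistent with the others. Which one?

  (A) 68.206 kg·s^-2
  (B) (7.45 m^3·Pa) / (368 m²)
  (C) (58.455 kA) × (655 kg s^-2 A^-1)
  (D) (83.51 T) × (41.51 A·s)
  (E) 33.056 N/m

(D)

Dimensions:
  (A) kg·s⁻²
  (B) [kg·m²·s⁻²] / [m²] = kg·s⁻²
  (C) [A] · [kg·s⁻²·A⁻¹] = kg·s⁻²
  (D) [kg·s⁻²·A⁻¹] · [s·A] = kg·s⁻¹
  (E) N·m⁻¹ = kg·m·s⁻²·m⁻¹ = kg·s⁻²
All reduce to kg·s⁻² except (D), which is kg·s⁻¹.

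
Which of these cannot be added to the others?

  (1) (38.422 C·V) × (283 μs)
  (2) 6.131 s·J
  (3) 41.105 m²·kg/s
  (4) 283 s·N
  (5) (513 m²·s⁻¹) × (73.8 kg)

Reduce each to base SI dimensions:
  (1) [kg·m²·s⁻²] · [s] = kg·m²·s⁻¹
  (2) J·s = N·m·s = kg·m²·s⁻¹
  (3) kg·m²·s⁻¹
  (4) N·s = kg·m·s⁻²·s = kg·m·s⁻¹
  (5) [m²·s⁻¹] · [kg] = kg·m²·s⁻¹
All reduce to kg·m²·s⁻¹ except (4), which is kg·m·s⁻¹.

(4)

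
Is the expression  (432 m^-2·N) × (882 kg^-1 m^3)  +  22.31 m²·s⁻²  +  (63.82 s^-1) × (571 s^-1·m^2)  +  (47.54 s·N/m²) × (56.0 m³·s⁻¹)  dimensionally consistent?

In SI base units:
  (432 m^-2·N) × (882 kg^-1 m^3):  [kg·m⁻¹·s⁻²] · [kg⁻¹·m³] = m²·s⁻²
  22.31 m²·s⁻²:  m²·s⁻²
  (63.82 s^-1) × (571 s^-1·m^2):  [s⁻¹] · [m²·s⁻¹] = m²·s⁻²
  (47.54 s·N/m²) × (56.0 m³·s⁻¹):  [kg·m⁻¹·s⁻¹] · [m³·s⁻¹] = kg·m²·s⁻²
The terms do not share a single dimension (kg·m²·s⁻² vs m²·s⁻²).

No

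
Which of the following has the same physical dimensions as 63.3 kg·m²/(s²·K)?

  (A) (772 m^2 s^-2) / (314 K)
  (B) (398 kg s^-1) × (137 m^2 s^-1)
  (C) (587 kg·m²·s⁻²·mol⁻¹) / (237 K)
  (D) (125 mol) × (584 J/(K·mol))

Reference: kg·m²·s⁻²·K⁻¹.
Each option:
  (A) [m²·s⁻²] / [K] = m²·s⁻²·K⁻¹
  (B) [kg·s⁻¹] · [m²·s⁻¹] = kg·m²·s⁻²
  (C) [kg·m²·s⁻²·mol⁻¹] / [K] = kg·m²·s⁻²·K⁻¹·mol⁻¹
  (D) [mol] · [kg·m²·s⁻²·K⁻¹·mol⁻¹] = kg·m²·s⁻²·K⁻¹  ← same
Only (D) matches kg·m²·s⁻²·K⁻¹.

(D)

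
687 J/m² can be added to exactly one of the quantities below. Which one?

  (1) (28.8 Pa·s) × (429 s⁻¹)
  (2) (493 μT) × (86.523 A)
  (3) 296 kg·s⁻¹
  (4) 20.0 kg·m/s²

(2)

Reference: J·m⁻² = N·m·m⁻² = kg·s⁻².
Each option:
  (1) [kg·m⁻¹·s⁻¹] · [s⁻¹] = kg·m⁻¹·s⁻²
  (2) [kg·s⁻²·A⁻¹] · [A] = kg·s⁻²  ← same
  (3) kg·s⁻¹
  (4) kg·m·s⁻²
Only (2) matches kg·s⁻².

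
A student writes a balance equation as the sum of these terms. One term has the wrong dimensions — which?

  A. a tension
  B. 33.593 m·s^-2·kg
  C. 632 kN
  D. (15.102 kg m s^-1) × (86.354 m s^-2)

D.

Expand each in SI base units:
  A. [tension] = kg·m·s⁻²
  B. kg·m·s⁻²
  C. N = kg·m·s⁻²
  D. [kg·m·s⁻¹] · [m·s⁻²] = kg·m²·s⁻³
All reduce to kg·m·s⁻² except D., which is kg·m²·s⁻³.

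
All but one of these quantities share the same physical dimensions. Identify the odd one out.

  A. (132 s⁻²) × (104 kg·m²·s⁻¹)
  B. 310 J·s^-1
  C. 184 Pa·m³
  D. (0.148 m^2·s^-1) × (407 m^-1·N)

Expand each in SI base units:
  A. [s⁻²] · [kg·m²·s⁻¹] = kg·m²·s⁻³
  B. J·s⁻¹ = N·m·s⁻¹ = kg·m²·s⁻³
  C. Pa·m³ = N·m⁻²·m³ = kg·m²·s⁻²
  D. [m²·s⁻¹] · [kg·s⁻²] = kg·m²·s⁻³
All reduce to kg·m²·s⁻³ except C., which is kg·m²·s⁻².

C.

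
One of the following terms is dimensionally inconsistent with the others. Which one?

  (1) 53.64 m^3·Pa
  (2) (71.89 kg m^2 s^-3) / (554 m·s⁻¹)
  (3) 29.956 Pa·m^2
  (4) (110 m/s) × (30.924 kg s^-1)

Expand each in SI base units:
  (1) Pa·m³ = N·m⁻²·m³ = kg·m²·s⁻²
  (2) [kg·m²·s⁻³] / [m·s⁻¹] = kg·m·s⁻²
  (3) Pa·m² = N·m⁻²·m² = kg·m·s⁻²
  (4) [m·s⁻¹] · [kg·s⁻¹] = kg·m·s⁻²
All reduce to kg·m·s⁻² except (1), which is kg·m²·s⁻².

(1)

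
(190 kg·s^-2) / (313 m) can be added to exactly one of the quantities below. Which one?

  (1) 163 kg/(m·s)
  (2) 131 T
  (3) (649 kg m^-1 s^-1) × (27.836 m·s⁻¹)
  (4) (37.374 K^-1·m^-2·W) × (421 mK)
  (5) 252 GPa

(5)

Reference: [kg·s⁻²] / [m] = kg·m⁻¹·s⁻².
Each option:
  (1) kg·m⁻¹·s⁻¹
  (2) T = Wb·m⁻² = kg·s⁻²·A⁻¹
  (3) [kg·m⁻¹·s⁻¹] · [m·s⁻¹] = kg·s⁻²
  (4) [kg·s⁻³·K⁻¹] · [K] = kg·s⁻³
  (5) Pa = N·m⁻² = kg·m⁻¹·s⁻²  ← same
Only (5) matches kg·m⁻¹·s⁻².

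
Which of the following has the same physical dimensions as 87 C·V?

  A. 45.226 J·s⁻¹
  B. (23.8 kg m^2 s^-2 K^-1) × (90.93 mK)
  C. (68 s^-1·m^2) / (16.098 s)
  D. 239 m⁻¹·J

B.

Reference: C·V = s·A·J·C⁻¹ = kg·m²·s⁻².
Each option:
  A. J·s⁻¹ = N·m·s⁻¹ = kg·m²·s⁻³
  B. [kg·m²·s⁻²·K⁻¹] · [K] = kg·m²·s⁻²  ← same
  C. [m²·s⁻¹] / [s] = m²·s⁻²
  D. J·m⁻¹ = N·m·m⁻¹ = kg·m·s⁻²
Only B. matches kg·m²·s⁻².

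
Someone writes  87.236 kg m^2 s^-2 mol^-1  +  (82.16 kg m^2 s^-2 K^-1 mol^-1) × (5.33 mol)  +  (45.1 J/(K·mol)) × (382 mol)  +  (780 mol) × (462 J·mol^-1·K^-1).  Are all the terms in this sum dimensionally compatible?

No

Dimensions:
  87.236 kg m^2 s^-2 mol^-1:  kg·m²·s⁻²·mol⁻¹
  (82.16 kg m^2 s^-2 K^-1 mol^-1) × (5.33 mol):  [kg·m²·s⁻²·K⁻¹·mol⁻¹] · [mol] = kg·m²·s⁻²·K⁻¹
  (45.1 J/(K·mol)) × (382 mol):  [kg·m²·s⁻²·K⁻¹·mol⁻¹] · [mol] = kg·m²·s⁻²·K⁻¹
  (780 mol) × (462 J·mol^-1·K^-1):  [mol] · [kg·m²·s⁻²·K⁻¹·mol⁻¹] = kg·m²·s⁻²·K⁻¹
The terms do not share a single dimension (kg·m²·s⁻²·K⁻¹ vs kg·m²·s⁻²·mol⁻¹).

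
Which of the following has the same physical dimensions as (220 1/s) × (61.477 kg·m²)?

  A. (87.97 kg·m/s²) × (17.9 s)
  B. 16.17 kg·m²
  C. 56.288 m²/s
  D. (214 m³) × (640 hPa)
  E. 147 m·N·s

E.

Reference: [s⁻¹] · [kg·m²] = kg·m²·s⁻¹.
Each option:
  A. [kg·m·s⁻²] · [s] = kg·m·s⁻¹
  B. kg·m²
  C. m²·s⁻¹
  D. [m³] · [kg·m⁻¹·s⁻²] = kg·m²·s⁻²
  E. N·m·s = kg·m·s⁻²·m·s = kg·m²·s⁻¹  ← same
Only E. matches kg·m²·s⁻¹.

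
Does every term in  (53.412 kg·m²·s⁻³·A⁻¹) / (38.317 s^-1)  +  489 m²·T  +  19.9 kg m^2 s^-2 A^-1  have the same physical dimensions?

In SI base units:
  (53.412 kg·m²·s⁻³·A⁻¹) / (38.317 s^-1):  [kg·m²·s⁻³·A⁻¹] / [s⁻¹] = kg·m²·s⁻²·A⁻¹
  489 m²·T:  T·m² = Wb·m⁻²·m² = kg·m²·s⁻²·A⁻¹
  19.9 kg m^2 s^-2 A^-1:  kg·m²·s⁻²·A⁻¹
Every term reduces to kg·m²·s⁻²·A⁻¹.

Yes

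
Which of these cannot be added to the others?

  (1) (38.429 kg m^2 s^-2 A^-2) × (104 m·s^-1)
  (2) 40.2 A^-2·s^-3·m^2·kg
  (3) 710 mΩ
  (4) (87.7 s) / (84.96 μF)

Expand each in SI base units:
  (1) [kg·m²·s⁻²·A⁻²] · [m·s⁻¹] = kg·m³·s⁻³·A⁻²
  (2) kg·m²·s⁻³·A⁻²
  (3) Ω = V·A⁻¹ = kg·m²·s⁻³·A⁻²
  (4) [s] / [kg⁻¹·m⁻²·s⁴·A²] = kg·m²·s⁻³·A⁻²
All reduce to kg·m²·s⁻³·A⁻² except (1), which is kg·m³·s⁻³·A⁻².

(1)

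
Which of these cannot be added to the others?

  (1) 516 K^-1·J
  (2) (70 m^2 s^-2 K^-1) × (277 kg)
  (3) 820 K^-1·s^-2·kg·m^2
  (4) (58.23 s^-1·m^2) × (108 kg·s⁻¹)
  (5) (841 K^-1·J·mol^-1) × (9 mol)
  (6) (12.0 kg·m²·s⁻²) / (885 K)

Reduce each to base SI dimensions:
  (1) J·K⁻¹ = N·m·K⁻¹ = kg·m²·s⁻²·K⁻¹
  (2) [m²·s⁻²·K⁻¹] · [kg] = kg·m²·s⁻²·K⁻¹
  (3) kg·m²·s⁻²·K⁻¹
  (4) [m²·s⁻¹] · [kg·s⁻¹] = kg·m²·s⁻²
  (5) [kg·m²·s⁻²·K⁻¹·mol⁻¹] · [mol] = kg·m²·s⁻²·K⁻¹
  (6) [kg·m²·s⁻²] / [K] = kg·m²·s⁻²·K⁻¹
All reduce to kg·m²·s⁻²·K⁻¹ except (4), which is kg·m²·s⁻².

(4)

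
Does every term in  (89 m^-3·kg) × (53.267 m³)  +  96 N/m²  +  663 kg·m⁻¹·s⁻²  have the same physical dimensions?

Expand each in SI base units:
  (89 m^-3·kg) × (53.267 m³):  [kg·m⁻³] · [m³] = kg
  96 N/m²:  N·m⁻² = kg·m·s⁻²·m⁻² = kg·m⁻¹·s⁻²
  663 kg·m⁻¹·s⁻²:  kg·m⁻¹·s⁻²
The terms do not share a single dimension (kg vs kg·m⁻¹·s⁻²).

No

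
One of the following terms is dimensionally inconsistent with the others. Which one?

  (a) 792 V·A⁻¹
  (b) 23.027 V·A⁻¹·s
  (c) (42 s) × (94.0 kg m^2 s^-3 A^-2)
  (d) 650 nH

Reduce each to base SI dimensions:
  (a) V·A⁻¹ = J·C⁻¹·A⁻¹ = kg·m²·s⁻³·A⁻²
  (b) V·s·A⁻¹ = J·C⁻¹·s·A⁻¹ = kg·m²·s⁻²·A⁻²
  (c) [s] · [kg·m²·s⁻³·A⁻²] = kg·m²·s⁻²·A⁻²
  (d) H = V·s·A⁻¹ = kg·m²·s⁻²·A⁻²
All reduce to kg·m²·s⁻²·A⁻² except (a), which is kg·m²·s⁻³·A⁻².

(a)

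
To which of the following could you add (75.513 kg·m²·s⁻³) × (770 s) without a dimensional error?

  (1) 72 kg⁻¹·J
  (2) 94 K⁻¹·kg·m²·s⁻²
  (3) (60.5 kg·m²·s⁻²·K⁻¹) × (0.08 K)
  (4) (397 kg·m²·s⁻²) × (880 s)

(3)

Reference: [kg·m²·s⁻³] · [s] = kg·m²·s⁻².
Each option:
  (1) J·kg⁻¹ = N·m·kg⁻¹ = m²·s⁻²
  (2) kg·m²·s⁻²·K⁻¹
  (3) [kg·m²·s⁻²·K⁻¹] · [K] = kg·m²·s⁻²  ← same
  (4) [kg·m²·s⁻²] · [s] = kg·m²·s⁻¹
Only (3) matches kg·m²·s⁻².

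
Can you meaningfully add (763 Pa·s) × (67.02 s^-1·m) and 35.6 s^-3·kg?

Expand each in SI base units:
  (763 Pa·s) × (67.02 s^-1·m):  [kg·m⁻¹·s⁻¹] · [m·s⁻¹] = kg·s⁻²
  35.6 s^-3·kg:  kg·s⁻³
kg·s⁻² ≠ kg·s⁻³, so they cannot be added.

No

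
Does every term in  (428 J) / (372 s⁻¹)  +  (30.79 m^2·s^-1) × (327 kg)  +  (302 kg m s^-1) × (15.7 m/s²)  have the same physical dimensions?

In SI base units:
  (428 J) / (372 s⁻¹):  [kg·m²·s⁻²] / [s⁻¹] = kg·m²·s⁻¹
  (30.79 m^2·s^-1) × (327 kg):  [m²·s⁻¹] · [kg] = kg·m²·s⁻¹
  (302 kg m s^-1) × (15.7 m/s²):  [kg·m·s⁻¹] · [m·s⁻²] = kg·m²·s⁻³
The terms do not share a single dimension (kg·m²·s⁻³ vs kg·m²·s⁻¹).

No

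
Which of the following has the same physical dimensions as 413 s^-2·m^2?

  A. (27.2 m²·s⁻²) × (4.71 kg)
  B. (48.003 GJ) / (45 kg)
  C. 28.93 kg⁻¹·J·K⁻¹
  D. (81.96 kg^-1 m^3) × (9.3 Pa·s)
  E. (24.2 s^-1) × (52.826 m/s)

Reference: m²·s⁻².
Each option:
  A. [m²·s⁻²] · [kg] = kg·m²·s⁻²
  B. [kg·m²·s⁻²] / [kg] = m²·s⁻²  ← same
  C. J·kg⁻¹·K⁻¹ = N·m·kg⁻¹·K⁻¹ = m²·s⁻²·K⁻¹
  D. [kg⁻¹·m³] · [kg·m⁻¹·s⁻¹] = m²·s⁻¹
  E. [s⁻¹] · [m·s⁻¹] = m·s⁻²
Only B. matches m²·s⁻².

B.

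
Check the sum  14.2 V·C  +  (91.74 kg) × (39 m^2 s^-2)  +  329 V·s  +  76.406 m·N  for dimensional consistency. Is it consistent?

Work out the base dimensions of each:
  14.2 V·C:  C·V = s·A·J·C⁻¹ = kg·m²·s⁻²
  (91.74 kg) × (39 m^2 s^-2):  [kg] · [m²·s⁻²] = kg·m²·s⁻²
  329 V·s:  V·s = J·C⁻¹·s = kg·m²·s⁻²·A⁻¹
  76.406 m·N:  N·m = kg·m·s⁻²·m = kg·m²·s⁻²
The terms do not share a single dimension (kg·m²·s⁻² vs kg·m²·s⁻²·A⁻¹).

No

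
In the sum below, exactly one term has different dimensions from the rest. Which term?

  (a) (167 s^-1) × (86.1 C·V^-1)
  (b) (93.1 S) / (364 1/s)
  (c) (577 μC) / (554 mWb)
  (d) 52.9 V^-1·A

In SI base units:
  (a) [s⁻¹] · [kg⁻¹·m⁻²·s⁴·A²] = kg⁻¹·m⁻²·s³·A²
  (b) [kg⁻¹·m⁻²·s³·A²] / [s⁻¹] = kg⁻¹·m⁻²·s⁴·A²
  (c) [s·A] / [kg·m²·s⁻²·A⁻¹] = kg⁻¹·m⁻²·s³·A²
  (d) A·V⁻¹ = A·(J·C⁻¹)⁻¹ = kg⁻¹·m⁻²·s³·A²
All reduce to kg⁻¹·m⁻²·s³·A² except (b), which is kg⁻¹·m⁻²·s⁴·A².

(b)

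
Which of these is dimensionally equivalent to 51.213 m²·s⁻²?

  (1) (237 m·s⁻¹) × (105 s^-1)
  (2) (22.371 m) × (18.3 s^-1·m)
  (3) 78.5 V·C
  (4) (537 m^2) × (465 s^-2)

(4)

Reference: m²·s⁻².
Each option:
  (1) [m·s⁻¹] · [s⁻¹] = m·s⁻²
  (2) [m] · [m·s⁻¹] = m²·s⁻¹
  (3) C·V = s·A·J·C⁻¹ = kg·m²·s⁻²
  (4) [m²] · [s⁻²] = m²·s⁻²  ← same
Only (4) matches m²·s⁻².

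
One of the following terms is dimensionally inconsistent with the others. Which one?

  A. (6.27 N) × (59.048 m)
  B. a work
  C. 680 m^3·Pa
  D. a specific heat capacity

Reduce each to base SI dimensions:
  A. [kg·m·s⁻²] · [m] = kg·m²·s⁻²
  B. [work] = kg·m²·s⁻²
  C. Pa·m³ = N·m⁻²·m³ = kg·m²·s⁻²
  D. [specific heat capacity] = m²·s⁻²·K⁻¹
All reduce to kg·m²·s⁻² except D., which is m²·s⁻²·K⁻¹.

D.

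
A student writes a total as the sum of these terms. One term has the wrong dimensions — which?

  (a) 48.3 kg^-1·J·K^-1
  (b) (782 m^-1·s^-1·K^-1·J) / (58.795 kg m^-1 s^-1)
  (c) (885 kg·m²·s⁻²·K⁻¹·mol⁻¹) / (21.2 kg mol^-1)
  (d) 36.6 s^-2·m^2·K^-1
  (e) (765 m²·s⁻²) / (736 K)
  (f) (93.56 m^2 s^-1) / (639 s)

Work out the base dimensions of each:
  (a) J·kg⁻¹·K⁻¹ = N·m·kg⁻¹·K⁻¹ = m²·s⁻²·K⁻¹
  (b) [kg·m·s⁻³·K⁻¹] / [kg·m⁻¹·s⁻¹] = m²·s⁻²·K⁻¹
  (c) [kg·m²·s⁻²·K⁻¹·mol⁻¹] / [kg·mol⁻¹] = m²·s⁻²·K⁻¹
  (d) m²·s⁻²·K⁻¹
  (e) [m²·s⁻²] / [K] = m²·s⁻²·K⁻¹
  (f) [m²·s⁻¹] / [s] = m²·s⁻²
All reduce to m²·s⁻²·K⁻¹ except (f), which is m²·s⁻².

(f)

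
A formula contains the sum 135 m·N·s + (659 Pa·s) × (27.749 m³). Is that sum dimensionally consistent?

Yes

Dimensions:
  135 m·N·s:  N·m·s = kg·m·s⁻²·m·s = kg·m²·s⁻¹
  (659 Pa·s) × (27.749 m³):  [kg·m⁻¹·s⁻¹] · [m³] = kg·m²·s⁻¹
Both are kg·m²·s⁻¹, so they have the same dimensions and can be added.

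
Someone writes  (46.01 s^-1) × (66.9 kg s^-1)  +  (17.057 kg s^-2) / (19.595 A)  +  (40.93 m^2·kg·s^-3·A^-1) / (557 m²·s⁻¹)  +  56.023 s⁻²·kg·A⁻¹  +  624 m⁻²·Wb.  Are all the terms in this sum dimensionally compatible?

No

In SI base units:
  (46.01 s^-1) × (66.9 kg s^-1):  [s⁻¹] · [kg·s⁻¹] = kg·s⁻²
  (17.057 kg s^-2) / (19.595 A):  [kg·s⁻²] / [A] = kg·s⁻²·A⁻¹
  (40.93 m^2·kg·s^-3·A^-1) / (557 m²·s⁻¹):  [kg·m²·s⁻³·A⁻¹] / [m²·s⁻¹] = kg·s⁻²·A⁻¹
  56.023 s⁻²·kg·A⁻¹:  kg·s⁻²·A⁻¹
  624 m⁻²·Wb:  Wb·m⁻² = V·s·m⁻² = kg·s⁻²·A⁻¹
The terms do not share a single dimension (kg·s⁻² vs kg·s⁻²·A⁻¹).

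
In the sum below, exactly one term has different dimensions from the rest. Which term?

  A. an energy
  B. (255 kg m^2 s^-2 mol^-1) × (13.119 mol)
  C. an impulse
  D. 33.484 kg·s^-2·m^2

Work out the base dimensions of each:
  A. [energy] = kg·m²·s⁻²
  B. [kg·m²·s⁻²·mol⁻¹] · [mol] = kg·m²·s⁻²
  C. [impulse] = kg·m·s⁻¹
  D. kg·m²·s⁻²
All reduce to kg·m²·s⁻² except C., which is kg·m·s⁻¹.

C.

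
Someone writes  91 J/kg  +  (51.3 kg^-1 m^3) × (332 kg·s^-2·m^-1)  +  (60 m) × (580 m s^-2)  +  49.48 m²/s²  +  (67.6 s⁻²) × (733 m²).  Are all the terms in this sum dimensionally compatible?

Yes

Work out the base dimensions of each:
  91 J/kg:  J·kg⁻¹ = N·m·kg⁻¹ = m²·s⁻²
  (51.3 kg^-1 m^3) × (332 kg·s^-2·m^-1):  [kg⁻¹·m³] · [kg·m⁻¹·s⁻²] = m²·s⁻²
  (60 m) × (580 m s^-2):  [m] · [m·s⁻²] = m²·s⁻²
  49.48 m²/s²:  m²·s⁻²
  (67.6 s⁻²) × (733 m²):  [s⁻²] · [m²] = m²·s⁻²
Every term reduces to m²·s⁻².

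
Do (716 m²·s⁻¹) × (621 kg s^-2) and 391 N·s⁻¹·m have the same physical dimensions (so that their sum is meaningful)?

Expand each in SI base units:
  (716 m²·s⁻¹) × (621 kg s^-2):  [m²·s⁻¹] · [kg·s⁻²] = kg·m²·s⁻³
  391 N·s⁻¹·m:  N·m·s⁻¹ = kg·m·s⁻²·m·s⁻¹ = kg·m²·s⁻³
Both are kg·m²·s⁻³, so they have the same dimensions and can be added.

Yes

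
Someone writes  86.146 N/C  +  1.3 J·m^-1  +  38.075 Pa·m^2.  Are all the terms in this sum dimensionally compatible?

Expand each in SI base units:
  86.146 N/C:  N·C⁻¹ = kg·m·s⁻²·(s·A)⁻¹ = kg·m·s⁻³·A⁻¹
  1.3 J·m^-1:  J·m⁻¹ = N·m·m⁻¹ = kg·m·s⁻²
  38.075 Pa·m^2:  Pa·m² = N·m⁻²·m² = kg·m·s⁻²
The terms do not share a single dimension (kg·m·s⁻² vs kg·m·s⁻³·A⁻¹).

No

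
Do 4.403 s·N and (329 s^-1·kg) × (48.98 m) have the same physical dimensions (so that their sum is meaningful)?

Reduce each to base SI dimensions:
  4.403 s·N:  N·s = kg·m·s⁻²·s = kg·m·s⁻¹
  (329 s^-1·kg) × (48.98 m):  [kg·s⁻¹] · [m] = kg·m·s⁻¹
Both are kg·m·s⁻¹, so they have the same dimensions and can be added.

Yes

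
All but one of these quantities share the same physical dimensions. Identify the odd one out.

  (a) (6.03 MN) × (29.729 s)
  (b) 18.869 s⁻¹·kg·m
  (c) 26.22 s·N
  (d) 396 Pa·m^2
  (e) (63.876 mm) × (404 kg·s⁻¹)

Expand each in SI base units:
  (a) [kg·m·s⁻²] · [s] = kg·m·s⁻¹
  (b) kg·m·s⁻¹
  (c) N·s = kg·m·s⁻²·s = kg·m·s⁻¹
  (d) Pa·m² = N·m⁻²·m² = kg·m·s⁻²
  (e) [m] · [kg·s⁻¹] = kg·m·s⁻¹
All reduce to kg·m·s⁻¹ except (d), which is kg·m·s⁻².

(d)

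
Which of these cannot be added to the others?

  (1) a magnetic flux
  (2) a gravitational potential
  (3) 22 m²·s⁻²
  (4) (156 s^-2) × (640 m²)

(1)

Expand each in SI base units:
  (1) [magnetic flux] = kg·m²·s⁻²·A⁻¹
  (2) [gravitational potential] = m²·s⁻²
  (3) m²·s⁻²
  (4) [s⁻²] · [m²] = m²·s⁻²
All reduce to m²·s⁻² except (1), which is kg·m²·s⁻²·A⁻¹.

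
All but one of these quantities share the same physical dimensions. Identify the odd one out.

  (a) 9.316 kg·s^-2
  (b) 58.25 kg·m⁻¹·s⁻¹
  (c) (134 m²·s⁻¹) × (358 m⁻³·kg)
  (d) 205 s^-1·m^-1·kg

Dimensions:
  (a) kg·s⁻²
  (b) kg·m⁻¹·s⁻¹
  (c) [m²·s⁻¹] · [kg·m⁻³] = kg·m⁻¹·s⁻¹
  (d) kg·m⁻¹·s⁻¹
All reduce to kg·m⁻¹·s⁻¹ except (a), which is kg·s⁻².

(a)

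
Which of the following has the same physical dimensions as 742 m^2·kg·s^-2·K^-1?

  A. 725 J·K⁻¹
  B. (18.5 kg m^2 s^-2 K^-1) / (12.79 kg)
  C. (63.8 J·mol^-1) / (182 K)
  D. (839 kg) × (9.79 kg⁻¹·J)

A.

Reference: kg·m²·s⁻²·K⁻¹.
Each option:
  A. J·K⁻¹ = N·m·K⁻¹ = kg·m²·s⁻²·K⁻¹  ← same
  B. [kg·m²·s⁻²·K⁻¹] / [kg] = m²·s⁻²·K⁻¹
  C. [kg·m²·s⁻²·mol⁻¹] / [K] = kg·m²·s⁻²·K⁻¹·mol⁻¹
  D. [kg] · [m²·s⁻²] = kg·m²·s⁻²
Only A. matches kg·m²·s⁻²·K⁻¹.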